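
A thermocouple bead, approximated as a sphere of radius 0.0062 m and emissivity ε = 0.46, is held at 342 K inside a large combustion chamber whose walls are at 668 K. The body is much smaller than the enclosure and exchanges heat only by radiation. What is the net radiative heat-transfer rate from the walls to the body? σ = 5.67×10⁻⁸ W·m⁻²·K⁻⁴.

P_net ≈ 2.34 W

For a small grey body in a large enclosure: P_net = εσA(T_body⁴ − T_wall⁴).
A = 4πr² = 4.831×10⁻⁴ m²; T_body⁴ − T_wall⁴ = 1.368×10¹⁰ − 1.991×10¹¹ = -1.854×10¹¹ K⁴.
|P_net| = 0.46·5.67×10⁻⁸·4.831×10⁻⁴·1.854×10¹¹.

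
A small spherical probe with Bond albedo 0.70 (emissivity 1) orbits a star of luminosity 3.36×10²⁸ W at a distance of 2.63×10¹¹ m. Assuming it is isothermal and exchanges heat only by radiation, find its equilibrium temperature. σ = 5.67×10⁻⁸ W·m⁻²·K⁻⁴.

T ≈ 476 K

First find the stellar flux at distance d: S = L/(4πd²) = 3.36×10²⁸/(4π·(2.63×10¹¹)²) = 38660 W/m².
For an isothermal sphere, absorbed (1−a)S·πr² = emitted σ·4πr²·T⁴, so T⁴ = (1−a)S/(4σ).
T⁴ = 0.300·38660/(4·5.67×10⁻⁸) = 5.113×10¹⁰ K⁴.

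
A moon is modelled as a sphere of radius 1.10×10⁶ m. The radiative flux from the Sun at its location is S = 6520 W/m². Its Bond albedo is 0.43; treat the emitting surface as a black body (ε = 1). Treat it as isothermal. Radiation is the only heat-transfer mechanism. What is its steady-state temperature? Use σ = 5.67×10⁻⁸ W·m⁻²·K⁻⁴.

T ≈ 358 K

At equilibrium, absorbed power = emitted power.
Absorbing cross-section = πr² = 3.801×10¹² m²; emitting surface = 4πr² = 1.521×10¹³ m² (ratio 4).
(1−a)S·A_cross = εσ·A_surf·T⁴  ⇒  T⁴ = (1−a)S/(4σ).
T⁴ = 0.570·6520/(4·5.67×10⁻⁸) = 1.639×10¹⁰ K⁴.
T = (1.639×10¹⁰)^(1/4).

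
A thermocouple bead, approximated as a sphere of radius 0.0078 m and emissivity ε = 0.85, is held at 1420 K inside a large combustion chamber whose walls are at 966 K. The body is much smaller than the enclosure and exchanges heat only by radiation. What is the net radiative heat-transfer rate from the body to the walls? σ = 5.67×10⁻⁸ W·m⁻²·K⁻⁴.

For a small grey body in a large enclosure: P_net = εσA(T_body⁴ − T_wall⁴).
A = 4πr² = 7.645×10⁻⁴ m²; T_body⁴ − T_wall⁴ = 4.066×10¹² − 8.708×10¹¹ = 3.195×10¹² K⁴.
|P_net| = 0.85·5.67×10⁻⁸·7.645×10⁻⁴·3.195×10¹².

P_net ≈ 118 W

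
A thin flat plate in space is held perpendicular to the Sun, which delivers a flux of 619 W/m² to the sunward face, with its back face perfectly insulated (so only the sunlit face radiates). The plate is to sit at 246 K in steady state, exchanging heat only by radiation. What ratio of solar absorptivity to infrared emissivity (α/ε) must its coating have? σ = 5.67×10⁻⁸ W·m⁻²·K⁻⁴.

α/ε ≈ 0.335

Balance: αS·A = εσ·1A·T⁴ ⇒ α/ε = σT⁴/S.
α/ε = 5.67×10⁻⁸·(246)⁴/619 = 5.67×10⁻⁸·3.662×10⁹/619.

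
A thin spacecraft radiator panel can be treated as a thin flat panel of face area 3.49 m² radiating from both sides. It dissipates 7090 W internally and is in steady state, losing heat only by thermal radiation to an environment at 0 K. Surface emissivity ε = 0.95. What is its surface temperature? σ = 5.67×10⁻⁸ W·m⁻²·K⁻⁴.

T ≈ 371 K

Steady state: internal power = radiated power, P = εσA T⁴.
Radiating area A = 2·3.49 = 6.980 m².
T⁴ = P/(εσA) = 7090/(0.95·5.67×10⁻⁸·6.980) = 1.886×10¹⁰ K⁴.
T = (1.886×10¹⁰)^(1/4).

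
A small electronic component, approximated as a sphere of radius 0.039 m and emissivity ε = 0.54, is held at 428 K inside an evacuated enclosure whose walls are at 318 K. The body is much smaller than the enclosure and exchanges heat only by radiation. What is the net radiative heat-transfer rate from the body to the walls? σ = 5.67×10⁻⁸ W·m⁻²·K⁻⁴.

For a small grey body in a large enclosure: P_net = εσA(T_body⁴ − T_wall⁴).
A = 4πr² = 0.01911 m²; T_body⁴ − T_wall⁴ = 3.356×10¹⁰ − 1.023×10¹⁰ = 2.333×10¹⁰ K⁴.
|P_net| = 0.54·5.67×10⁻⁸·0.01911·2.333×10¹⁰.

P_net ≈ 13.7 W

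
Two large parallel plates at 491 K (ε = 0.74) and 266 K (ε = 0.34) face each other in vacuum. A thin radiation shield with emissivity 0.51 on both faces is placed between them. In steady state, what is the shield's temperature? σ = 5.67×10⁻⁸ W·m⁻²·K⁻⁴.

In steady state the net flux on the hot side equals that on the cold side.
σ(T₁⁴−T_s⁴)/D₁ = σ(T_s⁴−T₂⁴)/D₂, with D₁ = 1/ε₁+1/ε_s−1 = 2.312, D₂ = 1/ε_s+1/ε₂−1 = 3.902.
Solve for T_s⁴: T_s⁴ = (D₂·T₁⁴ + D₁·T₂⁴)/(D₁+D₂) = 3.836×10¹⁰ K⁴.

T_s ≈ 443 K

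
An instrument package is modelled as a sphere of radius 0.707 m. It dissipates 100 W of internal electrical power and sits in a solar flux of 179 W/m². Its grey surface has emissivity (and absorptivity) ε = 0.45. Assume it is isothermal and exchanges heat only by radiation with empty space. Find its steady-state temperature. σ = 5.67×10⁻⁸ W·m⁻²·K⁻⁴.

At steady state, absorbed solar power + internal power = radiated power.
Absorbed: α·S·A_cross = 0.45·179·1.570 = 126.5 W (cross-section πr²).
Total input = 126.5 + 100 = 226.5 W.
Radiated: εσ·A_surf·T⁴ with A_surf = 4πr² = 6.281 m².
T⁴ = 226.5/(0.45·5.67×10⁻⁸·6.281) = 1.413×10⁹ K⁴.

T ≈ 194 K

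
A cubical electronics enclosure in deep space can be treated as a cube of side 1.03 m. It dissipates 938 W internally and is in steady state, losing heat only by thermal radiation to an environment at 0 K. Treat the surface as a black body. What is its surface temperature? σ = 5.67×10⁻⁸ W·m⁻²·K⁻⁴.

Steady state: internal power = radiated power, P = εσA T⁴.
Radiating area A = 6L² = 6.365 m².
T⁴ = P/(εσA) = 938/(1.0·5.67×10⁻⁸·6.365) = 2.599×10⁹ K⁴.
T = (2.599×10⁹)^(1/4).

T ≈ 226 K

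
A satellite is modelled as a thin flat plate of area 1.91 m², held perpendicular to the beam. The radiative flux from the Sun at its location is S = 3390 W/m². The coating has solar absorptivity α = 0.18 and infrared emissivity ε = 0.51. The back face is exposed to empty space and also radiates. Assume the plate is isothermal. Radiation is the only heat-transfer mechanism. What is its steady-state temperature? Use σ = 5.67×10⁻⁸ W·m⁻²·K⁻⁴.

T ≈ 320 K

At equilibrium, absorbed power = emitted power.
Absorbing cross-section = A = 1.910 m²; emitting surface = 2A = 3.820 m² (ratio 2).
αS·A_cross = εσ·A_surf·T⁴  ⇒  T⁴ = αS/(ε·2σ).
T⁴ = 0.180·3390/(0.51·2·5.67×10⁻⁸) = 1.055×10¹⁰ K⁴.
T = (1.055×10¹⁰)^(1/4).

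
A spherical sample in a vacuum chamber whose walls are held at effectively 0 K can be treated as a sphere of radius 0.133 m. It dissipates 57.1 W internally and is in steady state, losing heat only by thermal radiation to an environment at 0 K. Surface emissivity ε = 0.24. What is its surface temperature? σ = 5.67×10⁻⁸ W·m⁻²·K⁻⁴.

Steady state: internal power = radiated power, P = εσA T⁴.
Radiating area A = 4πr² = 0.2223 m².
T⁴ = P/(εσA) = 57.1/(0.24·5.67×10⁻⁸·0.2223) = 1.888×10¹⁰ K⁴.
T = (1.888×10¹⁰)^(1/4).

T ≈ 371 K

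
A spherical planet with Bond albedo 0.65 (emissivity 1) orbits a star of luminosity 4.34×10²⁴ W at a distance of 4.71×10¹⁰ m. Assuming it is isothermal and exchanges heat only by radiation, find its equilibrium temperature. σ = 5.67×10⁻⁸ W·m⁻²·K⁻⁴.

First find the stellar flux at distance d: S = L/(4πd²) = 4.34×10²⁴/(4π·(4.71×10¹⁰)²) = 155.7 W/m².
For an isothermal sphere, absorbed (1−a)S·πr² = emitted σ·4πr²·T⁴, so T⁴ = (1−a)S/(4σ).
T⁴ = 0.350·155.7/(4·5.67×10⁻⁸) = 2.402×10⁸ K⁴.

T ≈ 124 K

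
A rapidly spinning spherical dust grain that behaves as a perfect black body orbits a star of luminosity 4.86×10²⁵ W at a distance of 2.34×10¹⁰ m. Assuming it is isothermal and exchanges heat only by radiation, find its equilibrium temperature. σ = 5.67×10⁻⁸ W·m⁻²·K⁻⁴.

T ≈ 420 K

First find the stellar flux at distance d: S = L/(4πd²) = 4.86×10²⁵/(4π·(2.34×10¹⁰)²) = 7063 W/m².
For an isothermal sphere, absorbed (1−a)S·πr² = emitted σ·4πr²·T⁴, so T⁴ = (1−a)S/(4σ).
T⁴ = 1.00·7063/(4·5.67×10⁻⁸) = 3.114×10¹⁰ K⁴.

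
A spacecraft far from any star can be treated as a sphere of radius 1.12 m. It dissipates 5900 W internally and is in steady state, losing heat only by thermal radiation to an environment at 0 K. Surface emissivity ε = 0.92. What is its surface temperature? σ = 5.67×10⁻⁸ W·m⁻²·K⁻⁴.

Steady state: internal power = radiated power, P = εσA T⁴.
Radiating area A = 4πr² = 15.76 m².
T⁴ = P/(εσA) = 5900/(0.92·5.67×10⁻⁸·15.76) = 7.175×10⁹ K⁴.
T = (7.175×10⁹)^(1/4).

T ≈ 291 K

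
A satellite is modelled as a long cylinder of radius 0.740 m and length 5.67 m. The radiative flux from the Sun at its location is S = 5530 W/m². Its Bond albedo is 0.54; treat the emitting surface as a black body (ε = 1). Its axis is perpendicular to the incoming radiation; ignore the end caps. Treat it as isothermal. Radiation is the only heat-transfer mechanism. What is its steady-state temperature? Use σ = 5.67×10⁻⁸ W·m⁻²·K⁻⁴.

At equilibrium, absorbed power = emitted power.
Absorbing cross-section = 2rL = 8.392 m²; emitting surface = 2πrL = 26.36 m² (ratio π).
(1−a)S·A_cross = εσ·A_surf·T⁴  ⇒  T⁴ = (1−a)S/(πσ).
T⁴ = 0.460·5530/(π·5.67×10⁻⁸) = 1.428×10¹⁰ K⁴.
T = (1.428×10¹⁰)^(1/4).

T ≈ 346 K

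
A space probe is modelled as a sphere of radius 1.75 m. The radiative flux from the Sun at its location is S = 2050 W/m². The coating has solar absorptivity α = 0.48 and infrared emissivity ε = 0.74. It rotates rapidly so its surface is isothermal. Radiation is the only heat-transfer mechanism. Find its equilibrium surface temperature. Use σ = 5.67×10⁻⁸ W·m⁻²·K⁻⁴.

T ≈ 277 K

At equilibrium, absorbed power = emitted power.
Absorbing cross-section = πr² = 9.621 m²; emitting surface = 4πr² = 38.48 m² (ratio 4).
αS·A_cross = εσ·A_surf·T⁴  ⇒  T⁴ = αS/(ε·4σ).
T⁴ = 0.480·2050/(0.74·4·5.67×10⁻⁸) = 5.863×10⁹ K⁴.
T = (5.863×10⁹)^(1/4).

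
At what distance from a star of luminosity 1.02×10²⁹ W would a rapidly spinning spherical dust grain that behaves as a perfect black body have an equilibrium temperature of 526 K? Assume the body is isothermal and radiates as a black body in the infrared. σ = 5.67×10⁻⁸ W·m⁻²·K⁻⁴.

For an isothermal black-emitting sphere, (1−a)S·πr² = σ·4πr²·T⁴ ⇒ S = 4σT⁴/(1−a).
S = 4·5.67×10⁻⁸·(526)⁴/1.00 = 17360 W/m².
Flux falls as S = L/(4πd²), so d = √(L/(4πS)) = √(1.02×10²⁹/(4π·17360)).

d ≈ 6.84×10¹¹ m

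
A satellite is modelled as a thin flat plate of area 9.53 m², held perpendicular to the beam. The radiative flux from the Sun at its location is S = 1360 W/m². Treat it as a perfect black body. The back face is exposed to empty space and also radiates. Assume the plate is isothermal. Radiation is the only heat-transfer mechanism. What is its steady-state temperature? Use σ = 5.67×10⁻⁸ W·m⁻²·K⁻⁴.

T ≈ 331 K

At equilibrium, absorbed power = emitted power.
Absorbing cross-section = A = 9.530 m²; emitting surface = 2A = 19.06 m² (ratio 2).
S·A_cross = εσ·A_surf·T⁴  ⇒  T⁴ = S/(2σ).
T⁴ = 1.00·1360/(2·5.67×10⁻⁸) = 1.199×10¹⁰ K⁴.
T = (1.199×10¹⁰)^(1/4).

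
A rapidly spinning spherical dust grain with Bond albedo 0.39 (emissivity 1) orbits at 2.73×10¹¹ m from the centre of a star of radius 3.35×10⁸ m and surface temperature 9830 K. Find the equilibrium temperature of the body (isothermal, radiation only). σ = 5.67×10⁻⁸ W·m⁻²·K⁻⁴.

T ≈ 215 K

The star's surface emits σT_*⁴; at distance d the flux is S = σT_*⁴(R_*/d)².
S = 5.67×10⁻⁸·(9830)⁴·(3.35×10⁸/2.73×10¹¹)² = 797.2 W/m².
For an isothermal sphere T⁴ = (1−a)S/(4σ) = 2.144×10⁹ K⁴.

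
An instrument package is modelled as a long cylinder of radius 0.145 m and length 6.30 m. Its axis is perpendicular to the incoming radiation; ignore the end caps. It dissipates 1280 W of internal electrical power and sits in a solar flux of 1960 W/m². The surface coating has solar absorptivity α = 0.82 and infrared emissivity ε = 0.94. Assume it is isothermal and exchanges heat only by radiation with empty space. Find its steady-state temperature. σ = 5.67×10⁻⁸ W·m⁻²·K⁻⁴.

T ≈ 343 K

At steady state, absorbed solar power + internal power = radiated power.
Absorbed: α·S·A_cross = 0.82·1960·1.827 = 2936 W (cross-section 2rL).
Total input = 2936 + 1280 = 4216 W.
Radiated: εσ·A_surf·T⁴ with A_surf = 2πrL = 5.740 m².
T⁴ = 4216/(0.94·5.67×10⁻⁸·5.740) = 1.378×10¹⁰ K⁴.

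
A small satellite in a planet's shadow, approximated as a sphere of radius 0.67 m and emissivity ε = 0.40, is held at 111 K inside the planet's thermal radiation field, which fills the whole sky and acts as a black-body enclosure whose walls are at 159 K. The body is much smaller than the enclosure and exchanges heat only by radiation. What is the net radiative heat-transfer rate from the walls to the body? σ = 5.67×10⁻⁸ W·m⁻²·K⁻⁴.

For a small grey body in a large enclosure: P_net = εσA(T_body⁴ − T_wall⁴).
A = 4πr² = 5.641 m²; T_body⁴ − T_wall⁴ = 1.518×10⁸ − 6.391×10⁸ = -4.873×10⁸ K⁴.
|P_net| = 0.40·5.67×10⁻⁸·5.641·4.873×10⁸.

P_net ≈ 62.3 W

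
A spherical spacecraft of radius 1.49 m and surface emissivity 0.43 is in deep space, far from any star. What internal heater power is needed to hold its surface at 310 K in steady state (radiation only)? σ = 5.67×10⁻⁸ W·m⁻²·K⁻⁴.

P ≈ 6280 W

P = εσ·4πr²·T⁴.
4πr² = 27.90 m²; T⁴ = 9.235×10⁹ K⁴.
P = 0.43·5.67×10⁻⁸·27.90·9.235×10⁹.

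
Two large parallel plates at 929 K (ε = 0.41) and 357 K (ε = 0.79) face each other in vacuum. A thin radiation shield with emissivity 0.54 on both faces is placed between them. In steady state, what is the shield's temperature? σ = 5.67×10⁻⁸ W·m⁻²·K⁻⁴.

In steady state the net flux on the hot side equals that on the cold side.
σ(T₁⁴−T_s⁴)/D₁ = σ(T_s⁴−T₂⁴)/D₂, with D₁ = 1/ε₁+1/ε_s−1 = 3.291, D₂ = 1/ε_s+1/ε₂−1 = 2.118.
Solve for T_s⁴: T_s⁴ = (D₂·T₁⁴ + D₁·T₂⁴)/(D₁+D₂) = 3.015×10¹¹ K⁴.

T_s ≈ 741 K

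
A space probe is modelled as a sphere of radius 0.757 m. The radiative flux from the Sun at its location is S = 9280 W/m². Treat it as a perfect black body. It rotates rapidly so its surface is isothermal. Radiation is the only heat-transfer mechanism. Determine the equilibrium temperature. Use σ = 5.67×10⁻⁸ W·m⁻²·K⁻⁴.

T ≈ 450 K

At equilibrium, absorbed power = emitted power.
Absorbing cross-section = πr² = 1.800 m²; emitting surface = 4πr² = 7.201 m² (ratio 4).
S·A_cross = εσ·A_surf·T⁴  ⇒  T⁴ = S/(4σ).
T⁴ = 1.00·9280/(4·5.67×10⁻⁸) = 4.092×10¹⁰ K⁴.
T = (4.092×10¹⁰)^(1/4).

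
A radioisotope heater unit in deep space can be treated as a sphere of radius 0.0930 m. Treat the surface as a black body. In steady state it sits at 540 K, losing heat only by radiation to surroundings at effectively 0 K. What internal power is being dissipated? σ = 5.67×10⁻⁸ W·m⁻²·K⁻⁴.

Steady state: P = εσA T⁴.
A = 4πr² = 0.1087 m²; T⁴ = (540)⁴ = 8.503×10¹⁰ K⁴.
P = 1.0 × 5.67×10⁻⁸ × 0.1087 × 8.503×10¹⁰.

P ≈ 524 W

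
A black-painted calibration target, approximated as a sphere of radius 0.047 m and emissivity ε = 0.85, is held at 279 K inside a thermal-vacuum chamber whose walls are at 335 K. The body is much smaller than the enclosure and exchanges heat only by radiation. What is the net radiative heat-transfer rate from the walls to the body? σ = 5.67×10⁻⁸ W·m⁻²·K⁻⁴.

For a small grey body in a large enclosure: P_net = εσA(T_body⁴ − T_wall⁴).
A = 4πr² = 0.02776 m²; T_body⁴ − T_wall⁴ = 6.059×10⁹ − 1.259×10¹⁰ = -6.535×10⁹ K⁴.
|P_net| = 0.85·5.67×10⁻⁸·0.02776·6.535×10⁹.

P_net ≈ 8.74 W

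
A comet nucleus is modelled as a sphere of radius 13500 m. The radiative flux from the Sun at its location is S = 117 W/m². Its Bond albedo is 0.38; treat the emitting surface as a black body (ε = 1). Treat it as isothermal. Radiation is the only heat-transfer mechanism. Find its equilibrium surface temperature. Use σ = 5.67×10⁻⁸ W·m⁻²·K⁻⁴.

At equilibrium, absorbed power = emitted power.
Absorbing cross-section = πr² = 5.726×10⁸ m²; emitting surface = 4πr² = 2.290×10⁹ m² (ratio 4).
(1−a)S·A_cross = εσ·A_surf·T⁴  ⇒  T⁴ = (1−a)S/(4σ).
T⁴ = 0.620·117/(4·5.67×10⁻⁸) = 3.198×10⁸ K⁴.
T = (3.198×10⁸)^(1/4).

T ≈ 134 K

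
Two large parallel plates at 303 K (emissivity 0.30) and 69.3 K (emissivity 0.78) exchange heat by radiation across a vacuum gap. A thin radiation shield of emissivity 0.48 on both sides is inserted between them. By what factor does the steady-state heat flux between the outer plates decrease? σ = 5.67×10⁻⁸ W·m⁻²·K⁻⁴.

Without shield: q₀ = σΔ(T⁴)/(1/ε₁+1/ε₂−1) with denominator 3.615.
With shield the two gaps are in series; the resistances add: (1/ε₁+1/ε_s−1)+(1/ε_s+1/ε₂−1) = 4.417+2.365 = 6.782.
Heat-flux ratio q₀/q = 6.782/3.615.

factor ≈ 1.88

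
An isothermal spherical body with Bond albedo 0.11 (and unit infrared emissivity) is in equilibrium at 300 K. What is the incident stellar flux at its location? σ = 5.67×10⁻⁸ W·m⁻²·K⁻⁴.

S ≈ 2060 W/m²

(1−a)S·πr² = σ·4πr²·T⁴ ⇒ S = 4σT⁴/(1−a).
S = 4·5.67×10⁻⁸·8.100×10⁹/0.890.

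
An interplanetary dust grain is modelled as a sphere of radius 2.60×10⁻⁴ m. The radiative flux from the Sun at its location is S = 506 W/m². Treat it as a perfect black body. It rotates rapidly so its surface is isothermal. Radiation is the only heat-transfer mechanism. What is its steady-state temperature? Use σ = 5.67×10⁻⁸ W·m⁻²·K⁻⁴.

At equilibrium, absorbed power = emitted power.
Absorbing cross-section = πr² = 2.124×10⁻⁷ m²; emitting surface = 4πr² = 8.495×10⁻⁷ m² (ratio 4).
S·A_cross = εσ·A_surf·T⁴  ⇒  T⁴ = S/(4σ).
T⁴ = 1.00·506/(4·5.67×10⁻⁸) = 2.231×10⁹ K⁴.
T = (2.231×10⁹)^(1/4).

T ≈ 217 K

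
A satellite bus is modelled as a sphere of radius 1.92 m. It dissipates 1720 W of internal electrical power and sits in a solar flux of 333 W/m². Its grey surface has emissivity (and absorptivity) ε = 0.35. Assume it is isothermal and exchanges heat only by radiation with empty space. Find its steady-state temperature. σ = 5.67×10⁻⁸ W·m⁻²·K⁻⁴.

At steady state, absorbed solar power + internal power = radiated power.
Absorbed: α·S·A_cross = 0.35·333·11.58 = 1350 W (cross-section πr²).
Total input = 1350 + 1720 = 3070 W.
Radiated: εσ·A_surf·T⁴ with A_surf = 4πr² = 46.32 m².
T⁴ = 3070/(0.35·5.67×10⁻⁸·46.32) = 3.339×10⁹ K⁴.

T ≈ 240 K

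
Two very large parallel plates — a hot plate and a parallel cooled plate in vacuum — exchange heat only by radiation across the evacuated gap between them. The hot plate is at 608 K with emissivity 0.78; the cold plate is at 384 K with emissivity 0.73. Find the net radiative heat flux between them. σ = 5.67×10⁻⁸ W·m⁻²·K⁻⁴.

For two infinite grey parallel plates, q = σ(T₁⁴ − T₂⁴)/(1/ε₁ + 1/ε₂ − 1).
T₁⁴ − T₂⁴ = 1.367×10¹¹ − 2.174×10¹⁰ = 1.149×10¹¹ K⁴.
1/ε₁ + 1/ε₂ − 1 = 1.282 + 1.370 − 1 = 1.652.
q = 5.67×10⁻⁸ × 1.149×10¹¹ / 1.652.

q ≈ 3940 W/m²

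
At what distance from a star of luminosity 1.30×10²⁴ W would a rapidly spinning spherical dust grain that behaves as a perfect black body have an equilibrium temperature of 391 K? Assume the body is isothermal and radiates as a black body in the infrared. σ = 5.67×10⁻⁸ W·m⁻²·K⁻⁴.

d ≈ 4.42×10⁹ m

For an isothermal black-emitting sphere, (1−a)S·πr² = σ·4πr²·T⁴ ⇒ S = 4σT⁴/(1−a).
S = 4·5.67×10⁻⁸·(391)⁴/1.00 = 5301 W/m².
Flux falls as S = L/(4πd²), so d = √(L/(4πS)) = √(1.30×10²⁴/(4π·5301)).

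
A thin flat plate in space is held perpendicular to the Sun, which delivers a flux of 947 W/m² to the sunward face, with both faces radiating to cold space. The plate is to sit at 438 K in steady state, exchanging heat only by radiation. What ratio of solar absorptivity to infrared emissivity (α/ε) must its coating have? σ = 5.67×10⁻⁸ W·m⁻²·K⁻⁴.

α/ε ≈ 4.41

Balance: αS·A = εσ·2A·T⁴ ⇒ α/ε = 2σT⁴/S.
α/ε = 2·5.67×10⁻⁸·(438)⁴/947 = 2·5.67×10⁻⁸·3.680×10¹⁰/947.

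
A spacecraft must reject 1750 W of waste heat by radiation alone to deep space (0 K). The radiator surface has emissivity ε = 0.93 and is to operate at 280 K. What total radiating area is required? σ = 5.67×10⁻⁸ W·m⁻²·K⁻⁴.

A ≈ 5.40 m²

P = εσA T⁴ ⇒ A = P/(εσT⁴).
T⁴ = 6.147×10⁹ K⁴.
A = 1750/(0.93 × 5.67×10⁻⁸ × 6.147×10⁹).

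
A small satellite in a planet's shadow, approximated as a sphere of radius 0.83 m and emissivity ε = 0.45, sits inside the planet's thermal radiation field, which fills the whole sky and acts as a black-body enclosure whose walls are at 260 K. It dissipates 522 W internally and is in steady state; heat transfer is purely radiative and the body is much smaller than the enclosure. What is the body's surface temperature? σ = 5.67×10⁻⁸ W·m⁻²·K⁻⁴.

For a small grey body in a large enclosure, net radiated power = εσA(T⁴ − T_w⁴).
Steady state: P = εσA(T⁴ − T_w⁴) with A = 4πr² = 8.657 m².
T⁴ = P/(εσA) + T_w⁴ = 522/(0.45·5.67×10⁻⁸·8.657) + (260)⁴
    = 2.363×10⁹ + 4.570×10⁹ = 6.933×10⁹ K⁴.

T ≈ 289 K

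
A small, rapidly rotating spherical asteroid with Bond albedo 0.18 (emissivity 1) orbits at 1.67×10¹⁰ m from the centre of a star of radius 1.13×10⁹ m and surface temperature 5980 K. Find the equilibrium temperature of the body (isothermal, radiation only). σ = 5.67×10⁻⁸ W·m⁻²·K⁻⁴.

T ≈ 1050 K

The star's surface emits σT_*⁴; at distance d the flux is S = σT_*⁴(R_*/d)².
S = 5.67×10⁻⁸·(5980)⁴·(1.13×10⁹/1.67×10¹⁰)² = 3.320×10⁵ W/m².
For an isothermal sphere T⁴ = (1−a)S/(4σ) = 1.200×10¹² K⁴.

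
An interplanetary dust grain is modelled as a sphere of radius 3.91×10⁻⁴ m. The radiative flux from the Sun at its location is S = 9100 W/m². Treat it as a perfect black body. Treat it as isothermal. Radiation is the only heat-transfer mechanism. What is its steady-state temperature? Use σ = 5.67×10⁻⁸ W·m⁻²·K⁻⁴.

T ≈ 448 K

At equilibrium, absorbed power = emitted power.
Absorbing cross-section = πr² = 4.803×10⁻⁷ m²; emitting surface = 4πr² = 1.921×10⁻⁶ m² (ratio 4).
S·A_cross = εσ·A_surf·T⁴  ⇒  T⁴ = S/(4σ).
T⁴ = 1.00·9100/(4·5.67×10⁻⁸) = 4.012×10¹⁰ K⁴.
T = (4.012×10¹⁰)^(1/4).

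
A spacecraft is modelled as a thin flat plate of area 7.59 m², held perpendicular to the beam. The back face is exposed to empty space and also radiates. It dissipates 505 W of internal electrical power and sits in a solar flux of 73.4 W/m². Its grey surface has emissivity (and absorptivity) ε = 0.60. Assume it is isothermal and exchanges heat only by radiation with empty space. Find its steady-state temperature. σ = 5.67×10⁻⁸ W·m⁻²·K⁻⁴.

T ≈ 201 K

At steady state, absorbed solar power + internal power = radiated power.
Absorbed: α·S·A_cross = 0.60·73.4·7.590 = 334.3 W (cross-section A).
Total input = 334.3 + 505 = 839.3 W.
Radiated: εσ·A_surf·T⁴ with A_surf = 2A = 15.18 m².
T⁴ = 839.3/(0.60·5.67×10⁻⁸·15.18) = 1.625×10⁹ K⁴.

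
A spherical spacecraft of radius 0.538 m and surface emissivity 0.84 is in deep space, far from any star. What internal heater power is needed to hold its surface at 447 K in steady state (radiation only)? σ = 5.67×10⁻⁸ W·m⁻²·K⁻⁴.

P ≈ 6920 W

P = εσ·4πr²·T⁴.
4πr² = 3.637 m²; T⁴ = 3.992×10¹⁰ K⁴.
P = 0.84·5.67×10⁻⁸·3.637·3.992×10¹⁰.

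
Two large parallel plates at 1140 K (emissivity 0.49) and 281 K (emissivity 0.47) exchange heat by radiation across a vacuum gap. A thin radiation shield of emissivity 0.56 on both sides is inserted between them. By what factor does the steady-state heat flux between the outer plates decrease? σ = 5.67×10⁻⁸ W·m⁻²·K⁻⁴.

factor ≈ 1.81

Without shield: q₀ = σΔ(T⁴)/(1/ε₁+1/ε₂−1) with denominator 3.168.
With shield the two gaps are in series; the resistances add: (1/ε₁+1/ε_s−1)+(1/ε_s+1/ε₂−1) = 2.827+2.913 = 5.740.
Heat-flux ratio q₀/q = 5.740/3.168.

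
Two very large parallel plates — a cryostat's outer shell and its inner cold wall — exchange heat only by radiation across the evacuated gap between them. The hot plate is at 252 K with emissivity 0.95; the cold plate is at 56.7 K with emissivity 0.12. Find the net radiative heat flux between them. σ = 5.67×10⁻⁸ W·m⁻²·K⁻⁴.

For two infinite grey parallel plates, q = σ(T₁⁴ − T₂⁴)/(1/ε₁ + 1/ε₂ − 1).
T₁⁴ − T₂⁴ = 4.033×10⁹ − 1.034×10⁷ = 4.022×10⁹ K⁴.
1/ε₁ + 1/ε₂ − 1 = 1.053 + 8.333 − 1 = 8.386.
q = 5.67×10⁻⁸ × 4.022×10⁹ / 8.386.

q ≈ 27.2 W/m²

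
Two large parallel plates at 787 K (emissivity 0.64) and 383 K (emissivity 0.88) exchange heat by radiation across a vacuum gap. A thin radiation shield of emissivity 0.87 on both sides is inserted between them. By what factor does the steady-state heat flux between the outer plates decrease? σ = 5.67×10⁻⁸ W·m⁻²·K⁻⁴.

Without shield: q₀ = σΔ(T⁴)/(1/ε₁+1/ε₂−1) with denominator 1.699.
With shield the two gaps are in series; the resistances add: (1/ε₁+1/ε_s−1)+(1/ε_s+1/ε₂−1) = 1.712+1.286 = 2.998.
Heat-flux ratio q₀/q = 2.998/1.699.

factor ≈ 1.76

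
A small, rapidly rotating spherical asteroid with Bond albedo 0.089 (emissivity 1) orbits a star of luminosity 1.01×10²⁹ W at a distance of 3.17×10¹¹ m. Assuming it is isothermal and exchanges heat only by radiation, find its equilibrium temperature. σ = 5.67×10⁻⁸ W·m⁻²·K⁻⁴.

T ≈ 753 K

First find the stellar flux at distance d: S = L/(4πd²) = 1.01×10²⁹/(4π·(3.17×10¹¹)²) = 79980 W/m².
For an isothermal sphere, absorbed (1−a)S·πr² = emitted σ·4πr²·T⁴, so T⁴ = (1−a)S/(4σ).
T⁴ = 0.911·79980/(4·5.67×10⁻⁸) = 3.213×10¹¹ K⁴.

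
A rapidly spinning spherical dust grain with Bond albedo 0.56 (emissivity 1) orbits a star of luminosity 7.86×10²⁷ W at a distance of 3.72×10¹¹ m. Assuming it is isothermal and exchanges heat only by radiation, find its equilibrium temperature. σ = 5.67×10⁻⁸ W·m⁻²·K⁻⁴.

T ≈ 306 K

First find the stellar flux at distance d: S = L/(4πd²) = 7.86×10²⁷/(4π·(3.72×10¹¹)²) = 4520 W/m².
For an isothermal sphere, absorbed (1−a)S·πr² = emitted σ·4πr²·T⁴, so T⁴ = (1−a)S/(4σ).
T⁴ = 0.440·4520/(4·5.67×10⁻⁸) = 8.769×10⁹ K⁴.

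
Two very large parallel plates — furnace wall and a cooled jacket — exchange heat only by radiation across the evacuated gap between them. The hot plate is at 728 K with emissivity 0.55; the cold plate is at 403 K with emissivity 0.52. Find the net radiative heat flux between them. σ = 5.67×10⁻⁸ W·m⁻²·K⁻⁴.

For two infinite grey parallel plates, q = σ(T₁⁴ − T₂⁴)/(1/ε₁ + 1/ε₂ − 1).
T₁⁴ − T₂⁴ = 2.809×10¹¹ − 2.638×10¹⁰ = 2.545×10¹¹ K⁴.
1/ε₁ + 1/ε₂ − 1 = 1.818 + 1.923 − 1 = 2.741.
q = 5.67×10⁻⁸ × 2.545×10¹¹ / 2.741.

q ≈ 5260 W/m²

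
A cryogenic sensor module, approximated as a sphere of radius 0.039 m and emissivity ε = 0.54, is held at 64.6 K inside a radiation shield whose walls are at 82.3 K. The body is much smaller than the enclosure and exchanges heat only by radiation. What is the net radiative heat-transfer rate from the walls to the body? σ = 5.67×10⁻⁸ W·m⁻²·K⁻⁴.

For a small grey body in a large enclosure: P_net = εσA(T_body⁴ − T_wall⁴).
A = 4πr² = 0.01911 m²; T_body⁴ − T_wall⁴ = 1.742×10⁷ − 4.588×10⁷ = -2.846×10⁷ K⁴.
|P_net| = 0.54·5.67×10⁻⁸·0.01911·2.846×10⁷.

P_net ≈ 0.0167 W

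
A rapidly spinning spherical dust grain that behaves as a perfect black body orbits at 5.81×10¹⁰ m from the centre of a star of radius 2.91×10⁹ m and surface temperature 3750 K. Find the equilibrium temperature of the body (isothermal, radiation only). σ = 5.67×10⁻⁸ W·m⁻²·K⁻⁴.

The star's surface emits σT_*⁴; at distance d the flux is S = σT_*⁴(R_*/d)².
S = 5.67×10⁻⁸·(3750)⁴·(2.91×10⁹/5.81×10¹⁰)² = 28130 W/m².
For an isothermal sphere T⁴ = (1−a)S/(4σ) = 1.240×10¹¹ K⁴.

T ≈ 593 K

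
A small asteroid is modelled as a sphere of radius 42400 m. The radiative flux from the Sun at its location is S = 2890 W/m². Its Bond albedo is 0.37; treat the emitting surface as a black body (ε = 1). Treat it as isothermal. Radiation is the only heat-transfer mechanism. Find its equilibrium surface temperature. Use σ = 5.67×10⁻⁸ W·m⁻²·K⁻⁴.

T ≈ 299 K

At equilibrium, absorbed power = emitted power.
Absorbing cross-section = πr² = 5.648×10⁹ m²; emitting surface = 4πr² = 2.259×10¹⁰ m² (ratio 4).
(1−a)S·A_cross = εσ·A_surf·T⁴  ⇒  T⁴ = (1−a)S/(4σ).
T⁴ = 0.630·2890/(4·5.67×10⁻⁸) = 8.028×10⁹ K⁴.
T = (8.028×10⁹)^(1/4).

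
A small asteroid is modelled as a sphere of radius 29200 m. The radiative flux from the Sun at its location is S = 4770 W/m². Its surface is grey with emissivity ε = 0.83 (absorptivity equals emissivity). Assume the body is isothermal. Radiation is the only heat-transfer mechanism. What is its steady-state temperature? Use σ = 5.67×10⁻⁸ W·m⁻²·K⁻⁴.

At equilibrium, absorbed power = emitted power.
Absorbing cross-section = πr² = 2.679×10⁹ m²; emitting surface = 4πr² = 1.071×10¹⁰ m² (ratio 4).
εS·A_cross = εσ·A_surf·T⁴  ⇒  T⁴ = S/(4σ)   (ε cancels).
T⁴ = 4770/(4·5.67×10⁻⁸) = 2.103×10¹⁰ K⁴.
T = (2.103×10¹⁰)^(1/4).

T ≈ 381 K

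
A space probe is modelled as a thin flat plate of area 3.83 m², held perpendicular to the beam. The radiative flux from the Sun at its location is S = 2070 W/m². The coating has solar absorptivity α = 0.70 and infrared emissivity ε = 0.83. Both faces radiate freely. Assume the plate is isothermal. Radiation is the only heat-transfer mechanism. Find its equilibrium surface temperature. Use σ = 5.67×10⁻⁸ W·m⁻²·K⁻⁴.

At equilibrium, absorbed power = emitted power.
Absorbing cross-section = A = 3.830 m²; emitting surface = 2A = 7.660 m² (ratio 2).
αS·A_cross = εσ·A_surf·T⁴  ⇒  T⁴ = αS/(ε·2σ).
T⁴ = 0.700·2070/(0.83·2·5.67×10⁻⁸) = 1.539×10¹⁰ K⁴.
T = (1.539×10¹⁰)^(1/4).

T ≈ 352 K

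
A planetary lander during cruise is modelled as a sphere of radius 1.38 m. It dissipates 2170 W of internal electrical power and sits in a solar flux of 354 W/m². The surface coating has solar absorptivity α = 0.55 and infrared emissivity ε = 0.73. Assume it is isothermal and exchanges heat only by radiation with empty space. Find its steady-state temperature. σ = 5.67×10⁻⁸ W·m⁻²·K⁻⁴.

At steady state, absorbed solar power + internal power = radiated power.
Absorbed: α·S·A_cross = 0.55·354·5.983 = 1165 W (cross-section πr²).
Total input = 1165 + 2170 = 3335 W.
Radiated: εσ·A_surf·T⁴ with A_surf = 4πr² = 23.93 m².
T⁴ = 3335/(0.73·5.67×10⁻⁸·23.93) = 3.367×10⁹ K⁴.

T ≈ 241 K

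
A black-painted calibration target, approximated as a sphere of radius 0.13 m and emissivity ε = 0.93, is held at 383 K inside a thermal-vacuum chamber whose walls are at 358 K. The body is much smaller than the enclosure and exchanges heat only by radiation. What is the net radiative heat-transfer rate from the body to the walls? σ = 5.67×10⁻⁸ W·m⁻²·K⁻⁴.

P_net ≈ 57.0 W

For a small grey body in a large enclosure: P_net = εσA(T_body⁴ − T_wall⁴).
A = 4πr² = 0.2124 m²; T_body⁴ − T_wall⁴ = 2.152×10¹⁰ − 1.643×10¹⁰ = 5.092×10⁹ K⁴.
|P_net| = 0.93·5.67×10⁻⁸·0.2124·5.092×10⁹.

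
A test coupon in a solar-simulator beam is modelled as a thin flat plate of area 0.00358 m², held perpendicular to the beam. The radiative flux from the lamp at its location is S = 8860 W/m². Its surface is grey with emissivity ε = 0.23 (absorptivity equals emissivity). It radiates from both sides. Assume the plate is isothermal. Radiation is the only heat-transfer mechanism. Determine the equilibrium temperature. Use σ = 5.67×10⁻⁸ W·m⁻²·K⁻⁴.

T ≈ 529 K

At equilibrium, absorbed power = emitted power.
Absorbing cross-section = A = 0.003580 m²; emitting surface = 2A = 0.007160 m² (ratio 2).
εS·A_cross = εσ·A_surf·T⁴  ⇒  T⁴ = S/(2σ)   (ε cancels).
T⁴ = 8860/(2·5.67×10⁻⁸) = 7.813×10¹⁰ K⁴.
T = (7.813×10¹⁰)^(1/4).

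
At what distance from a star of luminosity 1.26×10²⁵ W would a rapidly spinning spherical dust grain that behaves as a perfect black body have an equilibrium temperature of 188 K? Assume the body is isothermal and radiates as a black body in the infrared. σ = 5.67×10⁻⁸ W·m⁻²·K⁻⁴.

d ≈ 5.95×10¹⁰ m

For an isothermal black-emitting sphere, (1−a)S·πr² = σ·4πr²·T⁴ ⇒ S = 4σT⁴/(1−a).
S = 4·5.67×10⁻⁸·(188)⁴/1.00 = 283.3 W/m².
Flux falls as S = L/(4πd²), so d = √(L/(4πS)) = √(1.26×10²⁵/(4π·283.3)).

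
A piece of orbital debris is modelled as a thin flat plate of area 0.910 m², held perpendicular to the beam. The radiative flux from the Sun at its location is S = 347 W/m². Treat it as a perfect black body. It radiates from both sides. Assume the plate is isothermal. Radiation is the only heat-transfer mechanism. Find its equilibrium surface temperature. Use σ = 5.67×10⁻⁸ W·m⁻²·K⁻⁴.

At equilibrium, absorbed power = emitted power.
Absorbing cross-section = A = 0.9100 m²; emitting surface = 2A = 1.820 m² (ratio 2).
S·A_cross = εσ·A_surf·T⁴  ⇒  T⁴ = S/(2σ).
T⁴ = 1.00·347/(2·5.67×10⁻⁸) = 3.060×10⁹ K⁴.
T = (3.060×10⁹)^(1/4).

T ≈ 235 K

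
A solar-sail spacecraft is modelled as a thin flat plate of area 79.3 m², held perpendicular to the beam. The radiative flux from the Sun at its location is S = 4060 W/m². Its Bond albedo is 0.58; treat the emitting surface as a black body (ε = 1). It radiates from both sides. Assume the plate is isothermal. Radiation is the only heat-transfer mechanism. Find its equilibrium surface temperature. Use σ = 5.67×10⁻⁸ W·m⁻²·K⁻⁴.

At equilibrium, absorbed power = emitted power.
Absorbing cross-section = A = 79.30 m²; emitting surface = 2A = 158.6 m² (ratio 2).
(1−a)S·A_cross = εσ·A_surf·T⁴  ⇒  T⁴ = (1−a)S/(2σ).
T⁴ = 0.420·4060/(2·5.67×10⁻⁸) = 1.504×10¹⁰ K⁴.
T = (1.504×10¹⁰)^(1/4).

T ≈ 350 K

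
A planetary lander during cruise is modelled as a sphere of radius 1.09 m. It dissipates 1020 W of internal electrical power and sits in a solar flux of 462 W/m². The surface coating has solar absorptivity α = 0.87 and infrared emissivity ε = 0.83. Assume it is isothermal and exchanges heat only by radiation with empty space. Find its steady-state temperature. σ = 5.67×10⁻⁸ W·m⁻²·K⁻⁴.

At steady state, absorbed solar power + internal power = radiated power.
Absorbed: α·S·A_cross = 0.87·462·3.733 = 1500 W (cross-section πr²).
Total input = 1500 + 1020 = 2520 W.
Radiated: εσ·A_surf·T⁴ with A_surf = 4πr² = 14.93 m².
T⁴ = 2520/(0.83·5.67×10⁻⁸·14.93) = 3.587×10⁹ K⁴.

T ≈ 245 K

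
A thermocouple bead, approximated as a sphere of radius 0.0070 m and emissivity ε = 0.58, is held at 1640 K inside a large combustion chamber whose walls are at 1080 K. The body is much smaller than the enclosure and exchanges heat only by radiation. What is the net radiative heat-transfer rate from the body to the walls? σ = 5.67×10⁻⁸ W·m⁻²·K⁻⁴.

P_net ≈ 119 W

For a small grey body in a large enclosure: P_net = εσA(T_body⁴ − T_wall⁴).
A = 4πr² = 6.158×10⁻⁴ m²; T_body⁴ − T_wall⁴ = 7.234×10¹² − 1.360×10¹² = 5.873×10¹² K⁴.
|P_net| = 0.58·5.67×10⁻⁸·6.158×10⁻⁴·5.873×10¹².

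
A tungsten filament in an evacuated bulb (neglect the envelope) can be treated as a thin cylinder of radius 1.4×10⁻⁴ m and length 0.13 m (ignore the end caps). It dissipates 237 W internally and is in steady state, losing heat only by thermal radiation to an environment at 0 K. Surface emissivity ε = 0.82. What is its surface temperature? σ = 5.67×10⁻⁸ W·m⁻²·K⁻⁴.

T ≈ 2580 K

Steady state: internal power = radiated power, P = εσA T⁴.
Radiating area A = 2πrL = 1.144×10⁻⁴ m².
T⁴ = P/(εσA) = 237/(0.82·5.67×10⁻⁸·1.144×10⁻⁴) = 4.458×10¹³ K⁴.
T = (4.458×10¹³)^(1/4).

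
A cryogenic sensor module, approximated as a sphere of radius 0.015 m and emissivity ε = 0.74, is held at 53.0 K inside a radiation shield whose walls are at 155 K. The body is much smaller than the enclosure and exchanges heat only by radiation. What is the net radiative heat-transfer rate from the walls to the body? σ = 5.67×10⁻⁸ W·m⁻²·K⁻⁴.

P_net ≈ 0.0675 W

For a small grey body in a large enclosure: P_net = εσA(T_body⁴ − T_wall⁴).
A = 4πr² = 0.002827 m²; T_body⁴ − T_wall⁴ = 7.890×10⁶ − 5.772×10⁸ = -5.693×10⁸ K⁴.
|P_net| = 0.74·5.67×10⁻⁸·0.002827·5.693×10⁸.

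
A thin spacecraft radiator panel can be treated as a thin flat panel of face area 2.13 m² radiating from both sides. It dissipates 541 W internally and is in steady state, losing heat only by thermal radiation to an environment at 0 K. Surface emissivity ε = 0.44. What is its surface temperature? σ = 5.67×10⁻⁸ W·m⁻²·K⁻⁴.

Steady state: internal power = radiated power, P = εσA T⁴.
Radiating area A = 2·2.13 = 4.260 m².
T⁴ = P/(εσA) = 541/(0.44·5.67×10⁻⁸·4.260) = 5.090×10⁹ K⁴.
T = (5.090×10⁹)^(1/4).

T ≈ 267 K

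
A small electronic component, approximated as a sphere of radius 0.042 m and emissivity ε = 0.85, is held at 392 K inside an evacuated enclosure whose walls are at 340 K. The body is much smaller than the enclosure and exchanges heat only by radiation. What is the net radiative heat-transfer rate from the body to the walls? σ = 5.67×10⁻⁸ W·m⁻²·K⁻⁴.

For a small grey body in a large enclosure: P_net = εσA(T_body⁴ − T_wall⁴).
A = 4πr² = 0.02217 m²; T_body⁴ − T_wall⁴ = 2.361×10¹⁰ − 1.336×10¹⁰ = 1.025×10¹⁰ K⁴.
|P_net| = 0.85·5.67×10⁻⁸·0.02217·1.025×10¹⁰.

P_net ≈ 10.9 W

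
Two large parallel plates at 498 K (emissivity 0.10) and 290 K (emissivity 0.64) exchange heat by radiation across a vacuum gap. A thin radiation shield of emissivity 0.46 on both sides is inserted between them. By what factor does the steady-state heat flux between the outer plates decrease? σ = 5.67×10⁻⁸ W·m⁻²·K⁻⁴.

Without shield: q₀ = σΔ(T⁴)/(1/ε₁+1/ε₂−1) with denominator 10.56.
With shield the two gaps are in series; the resistances add: (1/ε₁+1/ε_s−1)+(1/ε_s+1/ε₂−1) = 11.17+2.736 = 13.91.
Heat-flux ratio q₀/q = 13.91/10.56.

factor ≈ 1.32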